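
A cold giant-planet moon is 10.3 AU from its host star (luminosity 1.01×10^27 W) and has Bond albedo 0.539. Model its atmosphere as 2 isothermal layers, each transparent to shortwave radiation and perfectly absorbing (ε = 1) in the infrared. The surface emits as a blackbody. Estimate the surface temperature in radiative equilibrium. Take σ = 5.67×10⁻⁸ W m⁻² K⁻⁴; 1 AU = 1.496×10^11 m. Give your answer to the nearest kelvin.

d = 10.3 × 1.496×10^11 m = 1.541×10^12 m.
S = L/(4πd²) = 33.85 W m⁻².
Top-of-atmosphere balance: σT_e⁴ = S(1−α)/4 = 3.901 W m⁻² → T_e = 91.08 K.
Layer-by-layer balance gives σT_s⁴ = (N+1)σT_e⁴, so T_s = 3^¼·91.08 = 119.9 K.

120 K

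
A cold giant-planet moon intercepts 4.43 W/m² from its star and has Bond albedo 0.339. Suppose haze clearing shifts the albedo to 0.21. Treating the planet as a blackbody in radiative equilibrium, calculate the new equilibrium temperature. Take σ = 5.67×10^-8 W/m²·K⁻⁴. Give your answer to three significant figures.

62.7 K

T₂ = [S(1−α₂)/(4σ)]^(1/4) = [4.430·0.79/(4σ)]^(1/4) = 62.68 K.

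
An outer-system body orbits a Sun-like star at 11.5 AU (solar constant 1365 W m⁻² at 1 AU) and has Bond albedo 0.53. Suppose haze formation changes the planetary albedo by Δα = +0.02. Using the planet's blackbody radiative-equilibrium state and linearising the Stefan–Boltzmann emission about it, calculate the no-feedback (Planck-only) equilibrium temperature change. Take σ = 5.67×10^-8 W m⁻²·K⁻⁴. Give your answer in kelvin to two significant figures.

By the inverse-square law, S = 1365/11.5² = 10.32 W m⁻².
Unperturbed T_e = [10.32·(1−0.53)/(4σ)]^¼ = 68.01 K.
ΔF = −(S/4)Δα = −(10.32/4)×(+0.02) = -0.05161 W m⁻².
Planck response: λ_P = 4σT_e³ = 4·5.67×10⁻⁸·(68.01)³ = 0.07133 W m⁻²/K.
So ΔT₀ = -0.05161/0.07133 = -0.723 K.

-0.72 K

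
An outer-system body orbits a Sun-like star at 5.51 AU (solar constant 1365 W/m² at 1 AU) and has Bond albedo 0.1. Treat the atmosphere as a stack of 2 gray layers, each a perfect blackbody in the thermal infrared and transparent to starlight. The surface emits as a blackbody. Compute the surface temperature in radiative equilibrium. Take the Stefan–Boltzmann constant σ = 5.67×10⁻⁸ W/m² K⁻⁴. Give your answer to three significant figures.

Flux at the orbit: S = 1365/(5.51)² = 44.96 W/m².
Top-of-atmosphere balance: σT_e⁴ = S(1−α)/4 = 10.12 W/m² → T_e = 115.6 K.
With N = 2 opaque layers, T_s = (N+1)^(1/4)·T_e = 3^(1/4)·115.6 = 152.1 K.

152 kelvin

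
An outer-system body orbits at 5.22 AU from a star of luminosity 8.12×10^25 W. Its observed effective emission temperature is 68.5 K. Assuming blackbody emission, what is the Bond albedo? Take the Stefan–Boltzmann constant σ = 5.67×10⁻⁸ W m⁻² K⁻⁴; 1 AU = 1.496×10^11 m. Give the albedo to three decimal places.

d = 5.22 × 1.496×10^11 m = 7.809×10^11 m.
S = L/(4πd²) = 10.60 W m⁻².
Rearranging the radiative balance, α = 1 − 4σT⁴/S.
4σT⁴ = 4·5.67×10⁻⁸·(68.5)⁴ = 4.994 W m⁻².
1−α = 4.994/10.60 = 0.4713, so α = 0.5287.

0.529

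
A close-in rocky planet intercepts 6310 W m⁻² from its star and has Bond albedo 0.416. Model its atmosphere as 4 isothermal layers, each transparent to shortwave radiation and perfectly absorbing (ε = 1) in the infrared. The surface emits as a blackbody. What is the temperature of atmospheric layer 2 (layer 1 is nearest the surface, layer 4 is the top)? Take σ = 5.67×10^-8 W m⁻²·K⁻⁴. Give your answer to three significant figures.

Top-of-atmosphere balance: σT_e⁴ = S(1−α)/4 = 921.3 W m⁻² → T_e = 357.0 K.
Each opaque layer satisfies 2T_j⁴ = T_{j−1}⁴ + T_{j+1}⁴, giving T_k⁴ = (N+1−k)T_e⁴.
With k = 2: T_2 = (4+1−2)^¼·357.0 K = 469.9 K.

470 kelvin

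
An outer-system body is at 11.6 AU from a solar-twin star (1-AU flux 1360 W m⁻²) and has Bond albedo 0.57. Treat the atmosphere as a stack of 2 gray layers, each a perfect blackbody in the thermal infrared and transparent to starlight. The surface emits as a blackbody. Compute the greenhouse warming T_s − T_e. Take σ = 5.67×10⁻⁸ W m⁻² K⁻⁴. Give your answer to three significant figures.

By the inverse-square law, S = 1360/11.6² = 10.11 W m⁻².
Top-of-atmosphere balance: σT_e⁴ = S(1−α)/4 = 1.087 W m⁻² → T_e = 66.16 K.
Surface: T_s = (3)^¼·T_e = 87.07 K.
Warming: T_s − T_e = 20.91 K.

20.9 kelvin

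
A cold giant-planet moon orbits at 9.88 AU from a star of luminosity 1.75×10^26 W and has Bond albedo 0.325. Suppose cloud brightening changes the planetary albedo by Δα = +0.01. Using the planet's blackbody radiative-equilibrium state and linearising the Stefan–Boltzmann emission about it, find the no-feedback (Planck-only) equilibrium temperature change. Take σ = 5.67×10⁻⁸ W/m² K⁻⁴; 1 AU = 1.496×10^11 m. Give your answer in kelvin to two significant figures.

Orbital distance: d = 9.88 AU = 1.478×10^12 m.
S = L/(4πd²) = 6.375 W/m².
Unperturbed T_e = [6.375·(1−0.325)/(4σ)]^¼ = 66.00 K.
ΔF = −(S/4)Δα = −(6.375/4)×(+0.01) = -0.01594 W/m².
The Planck feedback parameter is 4σT_e³ = 0.06520 W/m²/K.
ΔT₀ = ΔF/λ_P = -0.01594/0.06520 = -0.244 K.

-0.24 K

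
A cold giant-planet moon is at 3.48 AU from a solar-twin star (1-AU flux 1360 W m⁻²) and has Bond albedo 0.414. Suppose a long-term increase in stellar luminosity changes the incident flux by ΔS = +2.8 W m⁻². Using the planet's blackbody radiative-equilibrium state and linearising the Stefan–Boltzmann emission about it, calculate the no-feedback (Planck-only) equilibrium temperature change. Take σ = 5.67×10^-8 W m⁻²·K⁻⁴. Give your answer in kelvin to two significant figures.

0.81 kelvin

Irradiance scales as 1/d², so S = 1360 W m⁻² × (1/3.48)² = 112.3 W m⁻².
Reference equilibrium: T_e = [S(1−α)/(4σ)]^(1/4) = 130.5 K.
Only a fraction (1−α) is absorbed and it's spread over 4πR², so ΔF = (1−α)ΔS/4 = 0.4102 W m⁻².
Linearising σT⁴ gives d(σT⁴)/dT = 4σT_e³ = 0.5042 W m⁻² per K.
Hence the no-feedback warming is ΔF/(4σT_e³) = 0.814 K.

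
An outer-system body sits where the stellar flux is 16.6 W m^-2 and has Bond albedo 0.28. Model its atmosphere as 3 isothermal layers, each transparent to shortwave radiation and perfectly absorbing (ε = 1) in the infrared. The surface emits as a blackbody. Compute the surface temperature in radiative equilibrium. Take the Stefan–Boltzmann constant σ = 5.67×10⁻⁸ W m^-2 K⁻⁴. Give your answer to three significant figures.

120 K

OLR = S(1−α)/4 = 2.988 W m^-2; the top layer radiates at T_e = 85.20 K.
With N = 3 opaque layers, T_s = (N+1)^(1/4)·T_e = 4^(1/4)·85.20 = 120.5 K.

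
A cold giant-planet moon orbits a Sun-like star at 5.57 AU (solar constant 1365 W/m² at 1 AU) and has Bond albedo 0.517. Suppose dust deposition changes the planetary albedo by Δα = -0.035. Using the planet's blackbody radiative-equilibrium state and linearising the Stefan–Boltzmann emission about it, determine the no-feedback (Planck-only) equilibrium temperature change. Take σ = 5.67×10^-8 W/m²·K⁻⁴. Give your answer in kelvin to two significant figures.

1.8 kelvin

Flux at the orbit: S = 1365/(5.57)² = 44.00 W/m².
The baseline emission temperature is T_e = 98.39 K.
TOA radiative forcing: ΔF = −S·Δα/4 = −44.00·(-0.035)/4 = 0.3850 W/m².
The Planck feedback parameter is 4σT_e³ = 0.2160 W/m²/K.
So ΔT₀ = 0.3850/0.2160 = 1.78 K.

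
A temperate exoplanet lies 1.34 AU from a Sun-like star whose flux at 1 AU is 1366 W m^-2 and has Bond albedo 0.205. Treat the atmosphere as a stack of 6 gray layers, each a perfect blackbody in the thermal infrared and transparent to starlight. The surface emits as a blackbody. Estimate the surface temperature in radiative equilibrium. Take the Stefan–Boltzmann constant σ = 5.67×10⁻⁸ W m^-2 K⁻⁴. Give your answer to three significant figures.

Irradiance scales as 1/d², so S = 1366 W m^-2 × (1/1.34)² = 760.7 W m^-2.
Top-of-atmosphere balance: σT_e⁴ = S(1−α)/4 = 151.2 W m^-2 → T_e = 227.2 K.
Layer-by-layer balance gives σT_s⁴ = (N+1)σT_e⁴, so T_s = 7^¼·227.2 = 369.6 K.

370 K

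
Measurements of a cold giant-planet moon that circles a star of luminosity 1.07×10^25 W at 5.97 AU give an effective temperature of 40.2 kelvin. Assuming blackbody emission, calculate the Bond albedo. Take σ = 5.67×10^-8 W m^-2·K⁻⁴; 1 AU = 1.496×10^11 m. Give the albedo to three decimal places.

0.445

d = 5.97 × 1.496×10^11 m = 8.931×10^11 m.
S = L/(4πd²) = 1.067 W m^-2.
From σT⁴ = S(1−α)/4 we invert for α: 1−α = 4σT⁴/S.
4σT⁴ = 4·5.67×10⁻⁸·(40.2)⁴ = 0.5923 W m^-2.
Hence α = 1 − 0.5923/1.067 = 0.4451.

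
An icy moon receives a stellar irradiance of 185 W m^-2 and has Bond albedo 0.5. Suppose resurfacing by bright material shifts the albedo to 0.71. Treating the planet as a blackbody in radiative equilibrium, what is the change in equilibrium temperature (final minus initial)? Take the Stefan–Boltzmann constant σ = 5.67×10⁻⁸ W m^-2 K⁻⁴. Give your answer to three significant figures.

-18.1 K

Before: T₁ = [185.0·0.5/(4σ)]^(1/4) = 142.1 K.
With α = 0.71, T₂ = 124.0 K.
ΔT = T₂ − T₁ = -18.09 K.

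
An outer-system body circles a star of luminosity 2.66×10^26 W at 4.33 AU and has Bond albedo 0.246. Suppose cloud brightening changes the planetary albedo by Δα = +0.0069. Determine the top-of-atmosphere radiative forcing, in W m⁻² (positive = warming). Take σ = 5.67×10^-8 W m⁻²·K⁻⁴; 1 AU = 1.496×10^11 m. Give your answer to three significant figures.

-0.0870 W m⁻²

Orbital distance: d = 4.33 AU = 6.478×10^11 m.
Spreading L over a sphere of radius d: S = 2.66×10^26/(4π·6.48×10^11²) = 50.45 W m⁻².
The change in absorbed flux is Δ[S(1−α)/4] = −SΔα/4 = -0.08702 W m⁻².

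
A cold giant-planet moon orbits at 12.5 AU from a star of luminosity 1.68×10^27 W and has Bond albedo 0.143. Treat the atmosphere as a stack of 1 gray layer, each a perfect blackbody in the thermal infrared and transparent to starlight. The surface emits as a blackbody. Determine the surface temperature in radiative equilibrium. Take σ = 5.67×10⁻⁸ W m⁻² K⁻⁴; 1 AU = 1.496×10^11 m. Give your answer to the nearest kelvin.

130 kelvin

Orbital distance: d = 12.5 AU = 1.870×10^12 m.
Flux at the orbit: S = L/(4πd²) = 1.68×10^27/(4π·(1.87×10^12)²) = 38.23 W m⁻².
OLR = S(1−α)/4 = 8.191 W m⁻²; the top layer radiates at T_e = 109.6 K.
For an N-layer opaque stack, T_s⁴ = (N+1)T_e⁴, hence T_s = (2)^(1/4)×109.6 K = 130.4 K.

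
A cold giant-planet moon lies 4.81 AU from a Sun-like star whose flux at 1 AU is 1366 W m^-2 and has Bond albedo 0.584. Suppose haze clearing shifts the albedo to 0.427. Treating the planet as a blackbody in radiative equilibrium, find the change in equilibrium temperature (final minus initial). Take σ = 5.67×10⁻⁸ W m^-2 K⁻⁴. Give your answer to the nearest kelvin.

9 K

Irradiance scales as 1/d², so S = 1366 W m^-2 × (1/4.81)² = 59.04 W m^-2.
With α = 0.584, T₁ = 102.0 K.
Final:   T₂ = [S(1−0.427)/(4σ)]^(1/4) = 110.5 K.
Change: 110.5 − 102.0 = 8.502 K.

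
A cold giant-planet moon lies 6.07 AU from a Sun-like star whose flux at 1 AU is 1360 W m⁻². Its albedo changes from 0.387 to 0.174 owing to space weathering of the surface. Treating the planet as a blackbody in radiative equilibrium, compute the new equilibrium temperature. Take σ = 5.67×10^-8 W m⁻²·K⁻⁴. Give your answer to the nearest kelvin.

108 K

Flux at the orbit: S = 1360/(6.07)² = 36.91 W m⁻².
New equilibrium: T₂ = [(1−0.174)·36.91/(4σ)]^(1/4) = 107.7 K.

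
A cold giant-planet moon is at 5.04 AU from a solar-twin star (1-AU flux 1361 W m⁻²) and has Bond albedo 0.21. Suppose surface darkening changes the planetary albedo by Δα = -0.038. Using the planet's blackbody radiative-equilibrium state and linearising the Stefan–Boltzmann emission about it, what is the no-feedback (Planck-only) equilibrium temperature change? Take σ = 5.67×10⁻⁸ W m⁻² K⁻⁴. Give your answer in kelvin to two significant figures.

1.4 K

By the inverse-square law, S = 1361/5.04² = 53.58 W m⁻².
Reference equilibrium: T_e = [S(1−α)/(4σ)]^(1/4) = 116.9 K.
The change in absorbed flux is Δ[S(1−α)/4] = −SΔα/4 = 0.5090 W m⁻².
Linearising σT⁴ gives d(σT⁴)/dT = 4σT_e³ = 0.3621 W m⁻² per K.
Hence the no-feedback warming is ΔF/(4σT_e³) = 1.41 K.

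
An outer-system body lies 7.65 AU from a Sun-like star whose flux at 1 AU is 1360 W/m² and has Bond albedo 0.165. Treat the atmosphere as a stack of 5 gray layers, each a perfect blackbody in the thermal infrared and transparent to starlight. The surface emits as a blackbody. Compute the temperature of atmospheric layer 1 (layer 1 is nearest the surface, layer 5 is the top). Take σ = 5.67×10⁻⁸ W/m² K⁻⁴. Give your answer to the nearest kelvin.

144 K

By the inverse-square law, S = 1360/7.65² = 23.24 W/m².
The effective emission temperature is T_e = [S(1−α)/(4σ)]^¼ = 96.18 K.
In the N-layer model, layer k (counted from the surface) has T_k = (N+1−k)^(1/4)·T_e.
T_1 = (5)^(1/4)·96.18 = 143.8 K.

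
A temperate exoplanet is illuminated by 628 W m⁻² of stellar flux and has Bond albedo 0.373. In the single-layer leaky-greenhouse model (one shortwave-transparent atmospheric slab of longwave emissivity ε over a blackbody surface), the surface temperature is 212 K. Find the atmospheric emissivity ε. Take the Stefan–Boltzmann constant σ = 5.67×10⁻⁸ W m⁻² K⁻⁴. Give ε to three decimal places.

0.281

First, T_e = [628.0·(1−0.373)/(4σ)]^(1/4) = 204.1 K.
T_s⁴ = T_e⁴·2/(2−ε) → ε = 2 − 2(T_e/T_s)⁴ = 2 − 2·(204.1/212)⁴ = 0.2810.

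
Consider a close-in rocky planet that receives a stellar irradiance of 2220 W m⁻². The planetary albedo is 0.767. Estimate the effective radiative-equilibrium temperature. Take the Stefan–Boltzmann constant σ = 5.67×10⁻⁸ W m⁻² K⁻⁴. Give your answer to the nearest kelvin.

The planet absorbs (1−α)S over its disc πR² and re-emits over 4πR², so the mean absorbed flux is (1−0.767)·2220/4 = 129.3 W m⁻².
Balancing against σT⁴: T = (129.3/5.67×10⁻⁸)^(1/4) = 218.5 K.

219 kelvin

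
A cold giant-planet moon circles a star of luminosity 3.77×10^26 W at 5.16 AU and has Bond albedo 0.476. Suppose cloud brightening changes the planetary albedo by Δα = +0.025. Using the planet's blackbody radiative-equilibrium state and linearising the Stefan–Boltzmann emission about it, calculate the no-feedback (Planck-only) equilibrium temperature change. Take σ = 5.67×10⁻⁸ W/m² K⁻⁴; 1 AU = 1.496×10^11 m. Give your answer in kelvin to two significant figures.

-1.2 K

Orbital distance: d = 5.16 AU = 7.719×10^11 m.
S = L/(4πd²) = 50.35 W/m².
Reference equilibrium: T_e = [S(1−α)/(4σ)]^(1/4) = 103.9 K.
The change in absorbed flux is Δ[S(1−α)/4] = −SΔα/4 = -0.3147 W/m².
The Planck feedback parameter is 4σT_e³ = 0.2540 W/m²/K.
So ΔT₀ = -0.3147/0.2540 = -1.24 K.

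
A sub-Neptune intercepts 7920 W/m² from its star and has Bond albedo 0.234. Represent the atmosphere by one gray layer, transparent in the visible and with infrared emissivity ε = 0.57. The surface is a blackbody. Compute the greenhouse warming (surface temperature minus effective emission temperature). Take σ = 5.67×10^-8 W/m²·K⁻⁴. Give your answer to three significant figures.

35.4 K

At the top of the atmosphere, σT_e⁴ = S(1−α)/4 = 1517 W/m², giving T_e = 404.4 K.
The surface balance (absorbed SW + ε·downward IR = σT_s⁴) with T_a⁴ = T_s⁴/2 reduces to T_s = T_e·[2/(2−ε)]^¼ = 439.8 K.
T_s − T_e = 439.8 − 404.4 = 35.38 K.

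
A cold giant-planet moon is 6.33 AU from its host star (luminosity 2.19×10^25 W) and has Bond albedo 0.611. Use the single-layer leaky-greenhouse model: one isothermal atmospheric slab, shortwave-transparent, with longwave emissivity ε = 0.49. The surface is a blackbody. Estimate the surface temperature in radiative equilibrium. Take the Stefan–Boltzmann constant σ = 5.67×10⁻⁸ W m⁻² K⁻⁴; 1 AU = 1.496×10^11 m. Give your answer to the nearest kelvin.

d = 6.33 × 1.496×10^11 m = 9.470×10^11 m.
Flux at the orbit: S = L/(4πd²) = 2.19×10^25/(4π·(9.47×10^11)²) = 1.943 W m⁻².
At the top of the atmosphere, σT_e⁴ = S(1−α)/4 = 0.1890 W m⁻², giving T_e = 42.73 K.
Surface balance with a leaky layer gives σT_s⁴ = σT_e⁴·2/(2−ε), so T_s = T_e·[2/(2−0.49)]^(1/4) = 45.84 K.

46 K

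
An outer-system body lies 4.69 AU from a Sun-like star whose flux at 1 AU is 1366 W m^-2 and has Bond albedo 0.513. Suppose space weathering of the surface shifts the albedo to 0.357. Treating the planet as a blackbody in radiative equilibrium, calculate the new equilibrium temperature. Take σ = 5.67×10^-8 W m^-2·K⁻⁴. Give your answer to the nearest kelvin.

115 K

Flux at the orbit: S = 1366/(4.69)² = 62.10 W m^-2.
T₂ = [S(1−α₂)/(4σ)]^(1/4) = [62.10·0.643/(4σ)]^(1/4) = 115.2 K.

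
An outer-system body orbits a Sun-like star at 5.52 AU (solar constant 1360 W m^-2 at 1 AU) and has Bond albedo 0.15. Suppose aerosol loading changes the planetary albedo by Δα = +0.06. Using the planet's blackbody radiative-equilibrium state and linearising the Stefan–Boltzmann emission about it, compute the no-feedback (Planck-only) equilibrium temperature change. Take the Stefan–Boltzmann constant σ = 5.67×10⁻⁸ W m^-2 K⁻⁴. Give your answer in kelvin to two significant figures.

Flux at the orbit: S = 1360/(5.52)² = 44.63 W m^-2.
Reference equilibrium: T_e = [S(1−α)/(4σ)]^(1/4) = 113.7 K.
The change in absorbed flux is Δ[S(1−α)/4] = −SΔα/4 = -0.6695 W m^-2.
Planck response: λ_P = 4σT_e³ = 4·5.67×10⁻⁸·(113.7)³ = 0.3336 W m^-2/K.
Hence the no-feedback warming is ΔF/(4σT_e³) = -2.01 K.

-2.0 K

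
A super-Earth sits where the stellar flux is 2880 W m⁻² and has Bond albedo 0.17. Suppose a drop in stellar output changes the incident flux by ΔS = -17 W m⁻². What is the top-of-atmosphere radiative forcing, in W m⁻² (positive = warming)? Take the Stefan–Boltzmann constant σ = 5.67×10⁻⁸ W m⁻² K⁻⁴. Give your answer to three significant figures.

-3.53 W m⁻²

Only a fraction (1−α) is absorbed and it's spread over 4πR², so ΔF = (1−α)ΔS/4 = -3.527 W m⁻².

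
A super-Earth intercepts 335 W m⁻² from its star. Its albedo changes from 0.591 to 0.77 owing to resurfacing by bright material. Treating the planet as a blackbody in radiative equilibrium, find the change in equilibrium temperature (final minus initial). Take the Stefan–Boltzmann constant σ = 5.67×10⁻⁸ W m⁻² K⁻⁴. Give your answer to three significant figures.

Initial: T₁ = [S(1−0.591)/(4σ)]^(1/4) = 156.8 K.
After:  T₂ = [335.0·0.23/(4σ)]^(1/4) = 135.8 K.
Change: 135.8 − 156.8 = -21.01 K.

-21.0 kelvin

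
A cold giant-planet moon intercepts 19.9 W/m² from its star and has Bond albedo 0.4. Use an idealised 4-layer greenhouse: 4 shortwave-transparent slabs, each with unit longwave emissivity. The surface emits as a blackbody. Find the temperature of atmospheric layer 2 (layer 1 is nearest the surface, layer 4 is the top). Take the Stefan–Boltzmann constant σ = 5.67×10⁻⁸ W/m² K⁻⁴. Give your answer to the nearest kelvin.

112 K

OLR = S(1−α)/4 = 2.985 W/m²; the top layer radiates at T_e = 85.18 K.
Each opaque layer satisfies 2T_j⁴ = T_{j−1}⁴ + T_{j+1}⁴, giving T_k⁴ = (N+1−k)T_e⁴.
T_2 = (3)^(1/4)·85.18 = 112.1 K.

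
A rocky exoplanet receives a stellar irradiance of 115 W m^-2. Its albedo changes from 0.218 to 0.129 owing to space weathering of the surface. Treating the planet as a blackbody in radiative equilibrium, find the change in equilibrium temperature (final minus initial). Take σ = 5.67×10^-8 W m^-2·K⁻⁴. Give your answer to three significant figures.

With α = 0.218, T₁ = 141.1 K.
Final:   T₂ = [S(1−0.129)/(4σ)]^(1/4) = 145.0 K.
ΔT = T₂ − T₁ = 3.854 K.

3.85 K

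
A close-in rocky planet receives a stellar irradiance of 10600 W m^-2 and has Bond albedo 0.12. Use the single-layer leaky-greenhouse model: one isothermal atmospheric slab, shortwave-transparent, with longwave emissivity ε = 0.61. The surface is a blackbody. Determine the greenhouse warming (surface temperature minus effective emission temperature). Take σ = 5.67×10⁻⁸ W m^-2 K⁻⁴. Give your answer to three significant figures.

The planet radiates to space at T_e = [S(1−α)/(4σ)]^(1/4) = 450.3 K.
Surface balance with a leaky layer gives σT_s⁴ = σT_e⁴·2/(2−ε), so T_s = T_e·[2/(2−0.61)]^(1/4) = 493.2 K.
Greenhouse warming: T_s − T_e = 42.88 K.

42.9 K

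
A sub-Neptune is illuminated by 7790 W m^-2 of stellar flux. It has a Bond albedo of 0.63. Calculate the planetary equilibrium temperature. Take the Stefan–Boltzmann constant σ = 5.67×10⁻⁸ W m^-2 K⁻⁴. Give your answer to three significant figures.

336 kelvin

Averaging over the sphere, the absorbed flux is S(1−α)/4 = 720.6 W m^-2.
Balancing against σT⁴: T = (720.6/5.67×10⁻⁸)^(1/4) = 335.8 K.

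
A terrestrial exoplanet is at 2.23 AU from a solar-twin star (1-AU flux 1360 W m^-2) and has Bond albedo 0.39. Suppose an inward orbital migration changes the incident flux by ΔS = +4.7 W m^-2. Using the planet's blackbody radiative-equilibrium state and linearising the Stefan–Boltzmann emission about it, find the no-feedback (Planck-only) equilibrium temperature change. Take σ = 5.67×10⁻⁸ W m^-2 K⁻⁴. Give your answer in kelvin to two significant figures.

0.71 kelvin

Flux at the orbit: S = 1360/(2.23)² = 273.5 W m^-2.
Unperturbed T_e = [273.5·(1−0.39)/(4σ)]^¼ = 164.7 K.
TOA radiative forcing: ΔF = (1−α)ΔS/4 = 0.61·(+4.7)/4 = 0.7167 W m^-2.
The Planck feedback parameter is 4σT_e³ = 1.013 W m^-2/K.
Hence the no-feedback warming is ΔF/(4σT_e³) = 0.708 K.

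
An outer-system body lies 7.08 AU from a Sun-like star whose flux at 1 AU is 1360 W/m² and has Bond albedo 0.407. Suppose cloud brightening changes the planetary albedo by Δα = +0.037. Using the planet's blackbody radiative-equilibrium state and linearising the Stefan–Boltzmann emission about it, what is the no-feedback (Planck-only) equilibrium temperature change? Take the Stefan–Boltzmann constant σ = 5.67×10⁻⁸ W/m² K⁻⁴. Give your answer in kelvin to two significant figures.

By the inverse-square law, S = 1360/7.08² = 27.13 W/m².
The baseline emission temperature is T_e = 91.77 K.
ΔF = −(S/4)Δα = −(27.13/4)×(+0.037) = -0.2510 W/m².
The Planck feedback parameter is 4σT_e³ = 0.1753 W/m²/K.
Hence the no-feedback warming is ΔF/(4σT_e³) = -1.43 K.

-1.4 K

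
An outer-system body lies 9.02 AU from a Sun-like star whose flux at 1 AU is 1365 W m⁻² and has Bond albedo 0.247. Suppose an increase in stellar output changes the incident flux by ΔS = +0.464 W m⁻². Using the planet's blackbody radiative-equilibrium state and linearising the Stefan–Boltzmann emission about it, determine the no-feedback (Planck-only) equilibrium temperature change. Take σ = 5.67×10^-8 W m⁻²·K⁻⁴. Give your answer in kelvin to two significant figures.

0.60 K

Flux at the orbit: S = 1365/(9.02)² = 16.78 W m⁻².
Unperturbed T_e = [16.78·(1−0.247)/(4σ)]^¼ = 86.39 K.
ΔF = Δ[S(1−α)]/4 = (1−0.247)·+0.464/4 = 0.08735 W m⁻².
The Planck feedback parameter is 4σT_e³ = 0.1462 W m⁻²/K.
Hence the no-feedback warming is ΔF/(4σT_e³) = 0.597 K.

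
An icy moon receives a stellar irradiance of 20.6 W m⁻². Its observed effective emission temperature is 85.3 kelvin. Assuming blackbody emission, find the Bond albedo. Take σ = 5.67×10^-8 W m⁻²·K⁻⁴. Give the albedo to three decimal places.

From σT⁴ = S(1−α)/4 we invert for α: 1−α = 4σT⁴/S.
σT⁴ = 3.002 W m⁻², so 4σT⁴ = 12.01 W m⁻².
1−α = 12.01/20.60 = 0.5829, so α = 0.4171.

0.417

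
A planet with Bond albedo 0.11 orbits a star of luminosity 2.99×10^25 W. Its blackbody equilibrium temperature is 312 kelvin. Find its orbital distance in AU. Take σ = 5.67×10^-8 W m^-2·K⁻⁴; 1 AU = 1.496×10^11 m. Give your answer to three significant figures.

0.210 AU

Required flux: S = 4σT⁴/(1−α) = 2415 W m^-2.
From L = 4πd²S, d = √(2.99×10^25/(4π·2415)) = 3.139×10^10 m = 0.2098 AU.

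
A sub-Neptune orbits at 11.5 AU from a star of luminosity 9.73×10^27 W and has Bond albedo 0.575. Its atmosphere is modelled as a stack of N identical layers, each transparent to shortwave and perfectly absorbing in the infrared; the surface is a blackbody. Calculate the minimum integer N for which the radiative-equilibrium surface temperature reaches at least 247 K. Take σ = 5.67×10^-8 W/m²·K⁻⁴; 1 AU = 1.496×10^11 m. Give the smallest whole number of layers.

7

d = 11.5 × 1.496×10^11 m = 1.720×10^12 m.
Flux at the orbit: S = L/(4πd²) = 9.73×10^27/(4π·(1.72×10^12)²) = 261.6 W/m².
The effective emission temperature is T_e = [S(1−α)/(4σ)]^¼ = 148.8 K.
Since T_s⁴ = (N+1)T_e⁴, we need N ≥ (T_s/T_e)⁴ − 1 = 6.593.
So N ≥ 6.593; the smallest integer is N = 7.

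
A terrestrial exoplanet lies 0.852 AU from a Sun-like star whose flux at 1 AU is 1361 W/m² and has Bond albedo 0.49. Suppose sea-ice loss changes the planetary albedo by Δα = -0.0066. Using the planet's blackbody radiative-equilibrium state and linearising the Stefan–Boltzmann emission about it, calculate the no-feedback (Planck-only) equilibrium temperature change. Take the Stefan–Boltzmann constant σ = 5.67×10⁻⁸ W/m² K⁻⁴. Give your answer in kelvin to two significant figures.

0.82 K

Flux at the orbit: S = 1361/(0.852)² = 1875 W/m².
The baseline emission temperature is T_e = 254.8 K.
The change in absorbed flux is Δ[S(1−α)/4] = −SΔα/4 = 3.094 W/m².
Planck response: λ_P = 4σT_e³ = 4·5.67×10⁻⁸·(254.8)³ = 3.753 W/m²/K.
Hence the no-feedback warming is ΔF/(4σT_e³) = 0.824 K.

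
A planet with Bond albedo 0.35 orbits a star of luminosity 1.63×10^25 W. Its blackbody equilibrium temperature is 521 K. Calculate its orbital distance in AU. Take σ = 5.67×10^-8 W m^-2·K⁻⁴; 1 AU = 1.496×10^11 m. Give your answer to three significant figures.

0.0475 AU

Energy balance gives S = 4σT⁴/(1−α) = 25710 W m^-2.
From L = 4πd²S, d = √(1.63×10^25/(4π·25710)) = 7.103×10^9 m = 0.04748 AU.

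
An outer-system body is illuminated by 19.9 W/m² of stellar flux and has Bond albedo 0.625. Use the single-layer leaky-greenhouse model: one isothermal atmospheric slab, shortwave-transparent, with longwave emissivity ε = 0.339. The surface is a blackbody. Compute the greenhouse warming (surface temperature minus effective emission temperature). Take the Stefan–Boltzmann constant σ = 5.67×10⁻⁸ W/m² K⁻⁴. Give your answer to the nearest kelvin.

The planet radiates to space at T_e = [S(1−α)/(4σ)]^(1/4) = 75.74 K.
For a single slab of emissivity ε, T_s⁴ = 2T_e⁴/(2−ε); thus T_s = 75.74·(1.204)^(1/4) = 79.34 K.
The atmosphere warms the surface by 3.600 K.

4 K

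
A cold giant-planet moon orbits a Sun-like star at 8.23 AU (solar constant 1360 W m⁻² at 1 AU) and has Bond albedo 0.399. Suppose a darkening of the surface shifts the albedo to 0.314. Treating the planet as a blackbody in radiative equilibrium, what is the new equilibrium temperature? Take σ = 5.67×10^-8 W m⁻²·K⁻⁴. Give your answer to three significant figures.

By the inverse-square law, S = 1360/8.23² = 20.08 W m⁻².
T₂ = [S(1−α₂)/(4σ)]^(1/4) = [20.08·0.686/(4σ)]^(1/4) = 88.28 K.

88.3 K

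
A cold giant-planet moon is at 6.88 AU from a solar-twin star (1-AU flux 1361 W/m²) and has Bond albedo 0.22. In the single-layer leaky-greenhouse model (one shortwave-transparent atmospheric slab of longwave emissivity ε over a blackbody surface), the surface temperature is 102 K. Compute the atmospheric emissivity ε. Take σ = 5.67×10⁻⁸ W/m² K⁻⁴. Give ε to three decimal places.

By the inverse-square law, S = 1361/6.88² = 28.75 W/m².
First, T_e = [28.75·(1−0.22)/(4σ)]^(1/4) = 99.72 K.
T_s⁴ = T_e⁴·2/(2−ε) → ε = 2 − 2(T_e/T_s)⁴ = 2 − 2·(99.72/102)⁴ = 0.1729.

0.173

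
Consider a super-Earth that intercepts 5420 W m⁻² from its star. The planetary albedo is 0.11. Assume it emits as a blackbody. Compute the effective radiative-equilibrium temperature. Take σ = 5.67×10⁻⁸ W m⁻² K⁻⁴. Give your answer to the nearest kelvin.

The planet absorbs (1−α)S over its disc πR² and re-emits over 4πR², so the mean absorbed flux is (1−0.11)·5420/4 = 1206 W m⁻².
Balancing against σT⁴: T = (1206/5.67×10⁻⁸)^(1/4) = 381.9 K.

382 kelvin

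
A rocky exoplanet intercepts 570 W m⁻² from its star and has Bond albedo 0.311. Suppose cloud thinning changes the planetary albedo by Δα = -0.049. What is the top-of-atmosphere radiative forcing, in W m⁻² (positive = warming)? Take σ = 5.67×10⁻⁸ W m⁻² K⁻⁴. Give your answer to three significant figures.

ΔF = −(S/4)Δα = −(570.0/4)×(-0.049) = 6.982 W m⁻².

6.98 W m⁻²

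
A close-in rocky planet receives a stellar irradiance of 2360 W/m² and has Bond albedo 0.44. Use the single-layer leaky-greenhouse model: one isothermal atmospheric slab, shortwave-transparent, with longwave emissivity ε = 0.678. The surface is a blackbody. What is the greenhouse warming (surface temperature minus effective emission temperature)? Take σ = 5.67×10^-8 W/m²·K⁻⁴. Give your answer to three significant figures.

At the top of the atmosphere, σT_e⁴ = S(1−α)/4 = 330.4 W/m², giving T_e = 276.3 K.
The surface balance (absorbed SW + ε·downward IR = σT_s⁴) with T_a⁴ = T_s⁴/2 reduces to T_s = T_e·[2/(2−ε)]^¼ = 306.4 K.
The atmosphere warms the surface by 30.13 K.

30.1 K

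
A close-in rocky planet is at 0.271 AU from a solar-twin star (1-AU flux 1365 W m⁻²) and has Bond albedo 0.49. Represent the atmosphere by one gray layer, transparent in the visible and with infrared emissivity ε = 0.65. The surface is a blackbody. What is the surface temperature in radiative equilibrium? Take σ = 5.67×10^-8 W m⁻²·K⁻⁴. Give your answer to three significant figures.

By the inverse-square law, S = 1365/0.271² = 18590 W m⁻².
The planet radiates to space at T_e = [S(1−α)/(4σ)]^(1/4) = 452.1 K.
For a single slab of emissivity ε, T_s⁴ = 2T_e⁴/(2−ε); thus T_s = 452.1·(1.481)^(1/4) = 498.8 K.

499 K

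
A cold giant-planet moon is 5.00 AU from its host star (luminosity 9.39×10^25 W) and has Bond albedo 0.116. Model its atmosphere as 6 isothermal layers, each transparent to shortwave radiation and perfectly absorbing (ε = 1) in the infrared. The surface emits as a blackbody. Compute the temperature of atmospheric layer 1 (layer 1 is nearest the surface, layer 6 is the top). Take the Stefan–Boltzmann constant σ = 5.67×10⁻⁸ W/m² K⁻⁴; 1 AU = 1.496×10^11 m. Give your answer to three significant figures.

d = 5.00 × 1.496×10^11 m = 7.480×10^11 m.
Flux at the orbit: S = L/(4πd²) = 9.39×10^25/(4π·(7.48×10^11)²) = 13.36 W/m².
Top-of-atmosphere balance: σT_e⁴ = S(1−α)/4 = 2.952 W/m² → T_e = 84.94 K.
The net upward flux σT_e⁴ is constant between every pair of levels, so T_k⁴ = (N+1−k)T_e⁴.
T_1 = (6)^(1/4)·84.94 = 132.9 K.

133 K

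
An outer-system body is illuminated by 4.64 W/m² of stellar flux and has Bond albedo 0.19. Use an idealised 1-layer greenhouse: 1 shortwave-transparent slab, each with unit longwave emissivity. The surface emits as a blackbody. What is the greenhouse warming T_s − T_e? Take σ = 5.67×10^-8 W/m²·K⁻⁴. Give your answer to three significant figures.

12.1 kelvin

The effective emission temperature is T_e = [S(1−α)/(4σ)]^¼ = 63.80 K.
Surface: T_s = (2)^¼·T_e = 75.87 K.
Warming: T_s − T_e = 12.07 K.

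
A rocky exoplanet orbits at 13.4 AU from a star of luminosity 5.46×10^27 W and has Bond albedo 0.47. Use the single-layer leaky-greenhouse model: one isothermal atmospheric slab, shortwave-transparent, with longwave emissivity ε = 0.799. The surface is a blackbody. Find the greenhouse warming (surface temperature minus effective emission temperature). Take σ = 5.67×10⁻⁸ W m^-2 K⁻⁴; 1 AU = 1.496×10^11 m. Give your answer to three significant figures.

17.1 kelvin

d = 13.4 × 1.496×10^11 m = 2.005×10^12 m.
Flux at the orbit: S = L/(4πd²) = 5.46×10^27/(4π·(2.00×10^12)²) = 108.1 W m^-2.
Effective emission temperature (TOA balance): σT_e⁴ = S(1−α)/4 = 14.33 W m^-2 → T_e = 126.1 K.
The surface balance (absorbed SW + ε·downward IR = σT_s⁴) with T_a⁴ = T_s⁴/2 reduces to T_s = T_e·[2/(2−ε)]^¼ = 143.2 K.
Greenhouse warming: T_s − T_e = 17.14 K.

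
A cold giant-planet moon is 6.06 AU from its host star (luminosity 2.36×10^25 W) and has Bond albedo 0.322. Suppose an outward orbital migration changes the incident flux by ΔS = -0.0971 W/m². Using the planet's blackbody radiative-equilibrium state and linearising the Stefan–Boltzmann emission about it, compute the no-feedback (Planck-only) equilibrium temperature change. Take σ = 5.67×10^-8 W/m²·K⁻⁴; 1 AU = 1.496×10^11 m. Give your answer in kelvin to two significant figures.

-0.54 kelvin

Orbital distance: d = 6.06 AU = 9.066×10^11 m.
Flux at the orbit: S = L/(4πd²) = 2.36×10^25/(4π·(9.07×10^11)²) = 2.285 W/m².
Unperturbed T_e = [2.285·(1−0.322)/(4σ)]^¼ = 51.12 K.
ΔF = Δ[S(1−α)]/4 = (1−0.322)·-0.0971/4 = -0.01646 W/m².
The Planck feedback parameter is 4σT_e³ = 0.03030 W/m²/K.
So ΔT₀ = -0.01646/0.03030 = -0.543 K.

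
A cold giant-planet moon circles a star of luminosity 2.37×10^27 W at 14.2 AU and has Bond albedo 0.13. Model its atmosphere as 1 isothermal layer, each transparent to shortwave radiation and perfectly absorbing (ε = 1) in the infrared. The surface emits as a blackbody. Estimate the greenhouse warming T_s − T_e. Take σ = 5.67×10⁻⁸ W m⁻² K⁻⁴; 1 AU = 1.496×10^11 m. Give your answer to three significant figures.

21.3 K

Orbital distance: d = 14.2 AU = 2.124×10^12 m.
Flux at the orbit: S = L/(4πd²) = 2.37×10^27/(4π·(2.12×10^12)²) = 41.79 W m⁻².
The effective emission temperature is T_e = [S(1−α)/(4σ)]^¼ = 112.5 K.
T_s = (N+1)^(1/4)·T_e = 133.8 K.
So the greenhouse effect raises the surface by 133.8 − 112.5 = 21.29 K.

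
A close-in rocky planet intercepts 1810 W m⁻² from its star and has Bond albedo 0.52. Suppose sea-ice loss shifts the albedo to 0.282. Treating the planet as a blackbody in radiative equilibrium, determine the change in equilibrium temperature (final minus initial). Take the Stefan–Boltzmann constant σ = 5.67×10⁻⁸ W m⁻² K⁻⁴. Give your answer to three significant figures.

26.3 K

Before: T₁ = [1810·0.48/(4σ)]^(1/4) = 248.8 K.
After:  T₂ = [1810·0.718/(4σ)]^(1/4) = 275.1 K.
Change: 275.1 − 248.8 = 26.35 K.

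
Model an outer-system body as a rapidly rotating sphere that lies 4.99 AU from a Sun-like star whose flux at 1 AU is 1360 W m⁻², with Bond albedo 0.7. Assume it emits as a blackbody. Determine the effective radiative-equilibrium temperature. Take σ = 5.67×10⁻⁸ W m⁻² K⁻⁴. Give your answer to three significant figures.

Flux at the orbit: S = 1360/(4.99)² = 54.62 W m⁻².
Averaging over the sphere, the absorbed flux is S(1−α)/4 = 4.096 W m⁻².
Set σT⁴ = 4.096 → T = (4.096/σ)^(1/4) = 92.19 K.

92.2 K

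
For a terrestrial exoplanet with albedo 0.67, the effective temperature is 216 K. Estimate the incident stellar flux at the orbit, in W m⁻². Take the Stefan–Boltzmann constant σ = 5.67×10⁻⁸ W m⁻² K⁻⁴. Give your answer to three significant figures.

From S(1−α)/4 = σT⁴: S = 4σT⁴/(1−α).
The emitted flux is σT⁴ = 123.4 W m⁻².
So S = 4×123.4/(1−0.67) = 1496 W m⁻².

1500 W m⁻²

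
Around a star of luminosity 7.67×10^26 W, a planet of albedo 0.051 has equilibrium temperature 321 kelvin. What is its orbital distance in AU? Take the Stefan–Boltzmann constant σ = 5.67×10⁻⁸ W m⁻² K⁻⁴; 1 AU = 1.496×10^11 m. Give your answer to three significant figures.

Required flux: S = 4σT⁴/(1−α) = 2537 W m⁻².
S = L/(4πd²) → d = √(L/4πS) = √(7.67×10^26/(4π·2537)) = 1.551×10^11 m = 1.037 AU.

1.04 AU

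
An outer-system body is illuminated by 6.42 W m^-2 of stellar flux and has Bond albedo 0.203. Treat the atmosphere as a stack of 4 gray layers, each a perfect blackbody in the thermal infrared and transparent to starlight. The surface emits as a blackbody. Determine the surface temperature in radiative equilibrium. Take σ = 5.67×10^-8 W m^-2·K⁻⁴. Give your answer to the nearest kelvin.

Top-of-atmosphere balance: σT_e⁴ = S(1−α)/4 = 1.279 W m^-2 → T_e = 68.92 K.
For an N-layer opaque stack, T_s⁴ = (N+1)T_e⁴, hence T_s = (5)^(1/4)×68.92 K = 103.1 K.

103 K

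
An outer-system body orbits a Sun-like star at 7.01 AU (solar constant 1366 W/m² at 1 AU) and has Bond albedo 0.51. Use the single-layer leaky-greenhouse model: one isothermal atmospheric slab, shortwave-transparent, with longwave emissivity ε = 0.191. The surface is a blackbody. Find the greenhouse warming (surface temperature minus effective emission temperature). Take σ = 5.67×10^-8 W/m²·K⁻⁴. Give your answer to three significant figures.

2.24 K

By the inverse-square law, S = 1366/7.01² = 27.80 W/m².
The planet radiates to space at T_e = [S(1−α)/(4σ)]^(1/4) = 88.03 K.
The surface balance (absorbed SW + ε·downward IR = σT_s⁴) with T_a⁴ = T_s⁴/2 reduces to T_s = T_e·[2/(2−ε)]^¼ = 90.27 K.
The atmosphere warms the surface by 2.237 K.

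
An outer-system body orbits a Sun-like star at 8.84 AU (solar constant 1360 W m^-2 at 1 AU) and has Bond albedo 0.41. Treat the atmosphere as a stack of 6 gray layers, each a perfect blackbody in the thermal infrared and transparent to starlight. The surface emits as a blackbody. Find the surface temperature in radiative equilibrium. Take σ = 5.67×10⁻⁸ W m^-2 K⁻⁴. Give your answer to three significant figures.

133 K

By the inverse-square law, S = 1360/8.84² = 17.40 W m^-2.
Top-of-atmosphere balance: σT_e⁴ = S(1−α)/4 = 2.567 W m^-2 → T_e = 82.03 K.
For an N-layer opaque stack, T_s⁴ = (N+1)T_e⁴, hence T_s = (7)^(1/4)×82.03 K = 133.4 K.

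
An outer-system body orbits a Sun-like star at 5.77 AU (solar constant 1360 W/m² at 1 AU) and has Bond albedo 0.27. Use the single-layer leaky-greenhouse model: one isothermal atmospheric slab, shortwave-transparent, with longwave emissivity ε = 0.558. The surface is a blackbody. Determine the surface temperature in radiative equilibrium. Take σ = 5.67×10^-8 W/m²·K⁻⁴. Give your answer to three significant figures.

Irradiance scales as 1/d², so S = 1360 W/m² × (1/5.77)² = 40.85 W/m².
The planet radiates to space at T_e = [S(1−α)/(4σ)]^(1/4) = 107.1 K.
For a single slab of emissivity ε, T_s⁴ = 2T_e⁴/(2−ε); thus T_s = 107.1·(1.387)^(1/4) = 116.2 K.

116 K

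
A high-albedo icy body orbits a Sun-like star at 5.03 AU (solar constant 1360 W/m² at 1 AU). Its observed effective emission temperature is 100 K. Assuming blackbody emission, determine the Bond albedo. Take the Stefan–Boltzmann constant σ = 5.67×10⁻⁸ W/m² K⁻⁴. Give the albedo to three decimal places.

Irradiance scales as 1/d², so S = 1360 W/m² × (1/5.03)² = 53.75 W/m².
Energy balance: S(1−α)/4 = σT⁴, so 1−α = 4σT⁴/S.
4σT⁴ = 4·5.67×10⁻⁸·(100)⁴ = 22.68 W/m².
Hence α = 1 − 22.68/53.75 = 0.5781.

0.578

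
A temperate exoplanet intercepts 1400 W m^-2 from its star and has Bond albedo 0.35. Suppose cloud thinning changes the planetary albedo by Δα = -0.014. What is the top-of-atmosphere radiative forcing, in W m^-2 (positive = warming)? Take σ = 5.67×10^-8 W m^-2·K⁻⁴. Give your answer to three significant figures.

4.90 W m^-2

TOA radiative forcing: ΔF = −S·Δα/4 = −1400·(-0.014)/4 = 4.900 W m^-2.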